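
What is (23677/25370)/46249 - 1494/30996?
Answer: -3476650357/72160233495 ≈ -0.048180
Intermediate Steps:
(23677/25370)/46249 - 1494/30996 = (23677*(1/25370))*(1/46249) - 1494*1/30996 = (23677/25370)*(1/46249) - 83/1722 = 23677/1173337130 - 83/1722 = -3476650357/72160233495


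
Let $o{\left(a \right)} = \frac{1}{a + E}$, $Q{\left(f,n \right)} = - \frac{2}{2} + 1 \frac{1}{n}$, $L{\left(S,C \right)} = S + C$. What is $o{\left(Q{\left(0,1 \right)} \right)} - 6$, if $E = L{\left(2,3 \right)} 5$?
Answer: $- \frac{149}{25} \approx -5.96$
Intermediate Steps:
$L{\left(S,C \right)} = C + S$
$E = 25$ ($E = \left(3 + 2\right) 5 = 5 \cdot 5 = 25$)
$Q{\left(f,n \right)} = -1 + \frac{1}{n}$ ($Q{\left(f,n \right)} = \left(-2\right) \frac{1}{2} + \frac{1}{n} = -1 + \frac{1}{n}$)
$o{\left(a \right)} = \frac{1}{25 + a}$ ($o{\left(a \right)} = \frac{1}{a + 25} = \frac{1}{25 + a}$)
$o{\left(Q{\left(0,1 \right)} \right)} - 6 = \frac{1}{25 + \frac{1 - 1}{1}} - 6 = \frac{1}{25 + 1 \left(1 - 1\right)} - 6 = \frac{1}{25 + 1 \cdot 0} - 6 = \frac{1}{25 + 0} - 6 = \frac{1}{25} - 6 = - \frac{149}{25}$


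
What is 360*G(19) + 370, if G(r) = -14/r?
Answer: 1990/19 ≈ 104.74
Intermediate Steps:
360*G(19) + 370 = 360*(-14/19) + 370 = -5040/19 + 370 = 1990/19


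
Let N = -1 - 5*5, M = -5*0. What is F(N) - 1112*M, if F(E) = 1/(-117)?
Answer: -1/117 ≈ -0.0085470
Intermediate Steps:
M = 0
N = -26 (N = -1 - 25 = -26)
F(E) = -1/117
F(N) - 1112*M = -1/117 - 1112*0 = -1/117 - 1*0 = -1/117 + 0 = -1/117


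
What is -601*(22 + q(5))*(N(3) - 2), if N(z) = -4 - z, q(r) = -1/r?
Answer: 589581/5 ≈ 1.1792e+5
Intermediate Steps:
-601*(22 + q(5))*(N(3) - 2) = -601*(22 - 1/5)*((-4 - 1*3) - 2) = -601*(22 - 1*⅕)*((-4 - 3) - 2) = -601*(22 - ⅕)*(-7 - 2) = -65509*(-9)/5 = -601*(-981/5) = 589581/5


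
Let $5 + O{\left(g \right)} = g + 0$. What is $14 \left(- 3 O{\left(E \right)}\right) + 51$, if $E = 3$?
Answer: $135$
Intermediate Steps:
$O{\left(g \right)} = -5 + g$ ($O{\left(g \right)} = -5 + \left(g + 0\right) = -5 + g$)
$14 \left(- 3 O{\left(E \right)}\right) + 51 = 14 \left(- 3 \left(-5 + 3\right)\right) + 51 = 14 \left(\left(-3\right) \left(-2\right)\right) + 51 = 14 \cdot 6 + 51 = 84 + 51 = 135$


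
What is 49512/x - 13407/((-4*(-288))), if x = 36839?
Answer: -145620883/14146176 ≈ -10.294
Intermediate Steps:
49512/x - 13407/((-4*(-288))) = 49512/36839 - 13407/((-4*(-288))) = 49512*(1/36839) - 13407/1152 = 49512/36839 - 13407*1/1152 = 49512/36839 - 4469/384 = -145620883/14146176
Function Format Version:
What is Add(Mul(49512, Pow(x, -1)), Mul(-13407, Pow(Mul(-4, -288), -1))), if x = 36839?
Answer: Rational(-145620883, 14146176) ≈ -10.294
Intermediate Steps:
Add(Mul(49512, Pow(x, -1)), Mul(-13407, Pow(Mul(-4, -288), -1))) = Add(Mul(49512, Pow(36839, -1)), Mul(-13407, Pow(Mul(-4, -288), -1))) = Add(Mul(49512, Rational(1, 36839)), Mul(-13407, Pow(1152, -1))) = Add(Rational(49512, 36839), Mul(-13407, Rational(1, 1152))) = Add(Rational(49512, 36839), Rational(-4469, 384)) = Rational(-145620883, 14146176)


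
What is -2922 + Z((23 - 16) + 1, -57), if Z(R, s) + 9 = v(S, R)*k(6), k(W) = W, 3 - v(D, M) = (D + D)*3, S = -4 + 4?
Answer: -2913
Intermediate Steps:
S = 0
v(D, M) = 3 - 6*D (v(D, M) = 3 - (D + D)*3 = 3 - 2*D*3 = 3 - 6*D)
Z(R, s) = 9 (Z(R, s) = -9 + (3 - 6*0)*6 = -9 + (3 + 0)*6 = -9 + 3*6 = -9 + 18 = 9)
-2922 + Z((23 - 16) + 1, -57) = -2922 + 9 = -2913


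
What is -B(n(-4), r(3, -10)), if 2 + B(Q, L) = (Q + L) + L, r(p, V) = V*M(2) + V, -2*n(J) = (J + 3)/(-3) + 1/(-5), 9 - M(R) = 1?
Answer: 2731/15 ≈ 182.07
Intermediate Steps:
M(R) = 8 (M(R) = 9 - 1*1 = 9 - 1 = 8)
n(J) = ⅗ + J/6 (n(J) = -((J + 3)/(-3) + 1/(-5))/2 = -((3 + J)*(-⅓) + 1*(-⅕))/2 = -((-1 - J/3) - ⅕)/2 = -(-6/5 - J/3)/2 = ⅗ + J/6)
r(p, V) = 9*V (r(p, V) = V*8 + V = 8*V + V = 9*V)
B(Q, L) = -2 + Q + 2*L (B(Q, L) = -2 + ((Q + L) + L) = -2 + ((L + Q) + L) = -2 + (Q + 2*L) = -2 + Q + 2*L)
-B(n(-4), r(3, -10)) = -(-2 + (⅗ + (⅙)*(-4)) + 2*(9*(-10))) = -(-2 + (⅗ - ⅔) + 2*(-90)) = -(-2 - 1/15 - 180) = -1*(-2731/15) = 2731/15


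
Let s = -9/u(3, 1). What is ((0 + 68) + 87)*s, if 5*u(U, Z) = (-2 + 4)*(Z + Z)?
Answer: -6975/4 ≈ -1743.8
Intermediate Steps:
u(U, Z) = 4*Z/5 (u(U, Z) = ((-2 + 4)*(Z + Z))/5 = (2*(2*Z))/5 = (4*Z)/5 = 4*Z/5)
s = -45/4 (s = -9/((⅘)*1) = -9/⅘ = -9*5/4 = -45/4 ≈ -11.250)
((0 + 68) + 87)*s = ((0 + 68) + 87)*(-45/4) = (68 + 87)*(-45/4) = 155*(-45/4) = -6975/4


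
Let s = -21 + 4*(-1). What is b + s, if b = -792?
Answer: -817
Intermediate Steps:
s = -25 (s = -21 - 4 = -25)
b + s = -792 - 25 = -817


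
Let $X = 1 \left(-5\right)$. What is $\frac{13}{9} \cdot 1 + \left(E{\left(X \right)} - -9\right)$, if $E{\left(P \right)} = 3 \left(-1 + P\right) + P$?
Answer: $- \frac{113}{9} \approx -12.556$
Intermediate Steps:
$X = -5$
$E{\left(P \right)} = -3 + 4 P$ ($E{\left(P \right)} = \left(-3 + 3 P\right) + P = -3 + 4 P$)
$\frac{13}{9} \cdot 1 + \left(E{\left(X \right)} - -9\right) = \frac{13}{9} \cdot 1 + \left(\left(-3 + 4 \left(-5\right)\right) - -9\right) = 13 \cdot \frac{1}{9} \cdot 1 + \left(\left(-3 - 20\right) + 9\right) = \frac{13}{9} \cdot 1 + \left(-23 + 9\right) = \frac{13}{9} - 14 = - \frac{113}{9}$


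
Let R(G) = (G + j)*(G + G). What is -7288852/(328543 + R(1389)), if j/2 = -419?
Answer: -7288852/1859221 ≈ -3.9204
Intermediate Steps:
j = -838 (j = 2*(-419) = -838)
R(G) = 2*G*(-838 + G) (R(G) = (G - 838)*(G + G) = (-838 + G)*(2*G) = 2*G*(-838 + G))
-7288852/(328543 + R(1389)) = -7288852/(328543 + 2*1389*(-838 + 1389)) = -7288852/(328543 + 2*1389*551) = -7288852/(328543 + 1530678) = -7288852/1859221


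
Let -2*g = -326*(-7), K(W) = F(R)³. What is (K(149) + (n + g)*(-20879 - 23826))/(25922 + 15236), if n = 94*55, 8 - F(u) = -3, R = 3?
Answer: -90057557/20579 ≈ -4376.2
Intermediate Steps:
F(u) = 11 (F(u) = 8 - 1*(-3) = 8 + 3 = 11)
K(W) = 1331 (K(W) = 11³ = 1331)
n = 5170
g = -1141 (g = -(-163)*(-7) = -½*2282 = -1141)
(K(149) + (n + g)*(-20879 - 23826))/(25922 + 15236) = (1331 + (5170 - 1141)*(-20879 - 23826))/(25922 + 15236) = (1331 + 4029*(-44705))/41158 = (1331 - 180116445)*(1/41158) = -180115114*1/41158 = -90057557/20579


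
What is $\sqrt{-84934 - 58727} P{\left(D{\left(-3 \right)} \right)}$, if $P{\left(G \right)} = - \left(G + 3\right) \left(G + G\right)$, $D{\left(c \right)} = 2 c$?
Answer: $- 36 i \sqrt{143661} \approx - 13645.0 i$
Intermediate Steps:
$P{\left(G \right)} = - 2 G \left(3 + G\right)$ ($P{\left(G \right)} = - \left(3 + G\right) 2 G = - 2 G \left(3 + G\right)$)
$\sqrt{-84934 - 58727} P{\left(D{\left(-3 \right)} \right)} = \sqrt{-84934 - 58727} \left(- 2 \cdot 2 \left(-3\right) \left(3 + 2 \left(-3\right)\right)\right) = \sqrt{-143661} \left(\left(-2\right) \left(-6\right) \left(3 - 6\right)\right) = i \sqrt{143661} \left(\left(-2\right) \left(-6\right) \left(-3\right)\right) = i \sqrt{143661} \left(-36\right) = - 36 i \sqrt{143661}$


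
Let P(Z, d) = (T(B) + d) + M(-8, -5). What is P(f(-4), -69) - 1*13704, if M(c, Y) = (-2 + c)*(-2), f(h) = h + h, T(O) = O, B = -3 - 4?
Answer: -13760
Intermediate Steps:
B = -7
f(h) = 2*h
M(c, Y) = 4 - 2*c
P(Z, d) = 13 + d (P(Z, d) = (-7 + d) + (4 - 2*(-8)) = (-7 + d) + (4 + 16) = (-7 + d) + 20 = 13 + d)
P(f(-4), -69) - 1*13704 = (13 - 69) - 1*13704 = -56 - 13704 = -13760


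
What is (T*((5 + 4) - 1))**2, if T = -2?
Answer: 256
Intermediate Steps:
(T*((5 + 4) - 1))**2 = (-2*((5 + 4) - 1))**2 = (-2*(9 - 1))**2 = (-2*8)**2 = (-16)**2 = 256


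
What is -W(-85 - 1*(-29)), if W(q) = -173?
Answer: 173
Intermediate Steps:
-W(-85 - 1*(-29)) = -1*(-173) = 173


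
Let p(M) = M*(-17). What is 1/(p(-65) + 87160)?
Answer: 1/88265 ≈ 1.1330e-5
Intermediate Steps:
p(M) = -17*M
1/(p(-65) + 87160) = 1/(-17*(-65) + 87160) = 1/(1105 + 87160) = 1/88265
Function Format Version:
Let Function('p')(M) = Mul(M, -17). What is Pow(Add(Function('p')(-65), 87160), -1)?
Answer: Rational(1, 88265) ≈ 1.1330e-5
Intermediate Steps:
Function('p')(M) = Mul(-17, M)
Pow(Add(Function('p')(-65), 87160), -1) = Pow(Add(Mul(-17, -65), 87160), -1) = Pow(Add(1105, 87160), -1) = Pow(88265, -1) = Rational(1, 88265)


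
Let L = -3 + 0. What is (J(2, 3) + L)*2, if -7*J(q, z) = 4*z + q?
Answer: -10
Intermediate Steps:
J(q, z) = -4*z/7 - q/7 (J(q, z) = -(4*z + q)/7 = -(q + 4*z)/7 = -4*z/7 - q/7)
L = -3
(J(2, 3) + L)*2 = ((-4/7*3 - ⅐*2) - 3)*2 = ((-12/7 - 2/7) - 3)*2 = (-2 - 3)*2 = -5*2 = -10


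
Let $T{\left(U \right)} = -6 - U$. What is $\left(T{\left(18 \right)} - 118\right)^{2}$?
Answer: $20164$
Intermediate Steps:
$\left(T{\left(18 \right)} - 118\right)^{2} = \left(\left(-6 - 18\right) - 118\right)^{2} = \left(-24 - 118\right)^{2} = \left(-142\right)^{2} = 20164$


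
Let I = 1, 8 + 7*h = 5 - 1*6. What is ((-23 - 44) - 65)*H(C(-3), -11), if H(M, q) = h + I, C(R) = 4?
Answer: 264/7 ≈ 37.714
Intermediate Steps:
h = -9/7 (h = -8/7 + (5 - 1*6)/7 = -8/7 + (5 - 6)/7 = -8/7 + (1/7)*(-1) = -8/7 - 1/7 = -9/7 ≈ -1.2857)
H(M, q) = -2/7 (H(M, q) = -9/7 + 1 = -2/7)
((-23 - 44) - 65)*H(C(-3), -11) = ((-23 - 44) - 65)*(-2/7) = (-67 - 65)*(-2/7) = -132*(-2/7) = 264/7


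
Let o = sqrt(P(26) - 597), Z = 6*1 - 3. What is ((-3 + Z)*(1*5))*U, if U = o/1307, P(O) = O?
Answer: 0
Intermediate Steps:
Z = 3 (Z = 6 - 3 = 3)
o = I*sqrt(571) (o = sqrt(26 - 597) = sqrt(-571) = I*sqrt(571) ≈ 23.896*I)
U = I*sqrt(571)/1307 (U = (I*sqrt(571))/1307 = (I*sqrt(571))*(1/1307) = I*sqrt(571)/1307 ≈ 0.018283*I)
((-3 + Z)*(1*5))*U = ((-3 + 3)*(1*5))*(I*sqrt(571)/1307) = (0*5)*(I*sqrt(571)/1307) = 0*(I*sqrt(571)/1307) = 0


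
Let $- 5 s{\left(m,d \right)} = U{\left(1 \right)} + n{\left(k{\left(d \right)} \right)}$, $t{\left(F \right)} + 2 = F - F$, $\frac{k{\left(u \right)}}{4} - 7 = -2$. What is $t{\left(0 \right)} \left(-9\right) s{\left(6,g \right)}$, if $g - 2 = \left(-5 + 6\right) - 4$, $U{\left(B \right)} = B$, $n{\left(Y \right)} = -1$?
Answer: $0$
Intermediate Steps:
$k{\left(u \right)} = 20$ ($k{\left(u \right)} = 28 + 4 \left(-2\right) = 28 - 8 = 20$)
$t{\left(F \right)} = -2$ ($t{\left(F \right)} = -2 + \left(F - F\right) = -2 + 0 = -2$)
$g = -1$ ($g = 2 + \left(\left(-5 + 6\right) - 4\right) = 2 + \left(1 - 4\right) = 2 - 3 = -1$)
$s{\left(m,d \right)} = 0$ ($s{\left(m,d \right)} = - \frac{1 - 1}{5} = \left(- \frac{1}{5}\right) 0 = 0$)
$t{\left(0 \right)} \left(-9\right) s{\left(6,g \right)} = \left(-2\right) \left(-9\right) 0 = 18 \cdot 0 = 0$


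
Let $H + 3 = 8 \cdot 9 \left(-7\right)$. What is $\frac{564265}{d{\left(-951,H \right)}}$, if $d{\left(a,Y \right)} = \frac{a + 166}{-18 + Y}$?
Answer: $\frac{59247825}{157} \approx 3.7737 \cdot 10^{5}$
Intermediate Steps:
$H = -507$ ($H = -3 + 8 \cdot 9 \left(-7\right) = -3 + 72 \left(-7\right) = -3 - 504 = -507$)
$d{\left(a,Y \right)} = \frac{166 + a}{-18 + Y}$
$\frac{564265}{d{\left(-951,H \right)}} = \frac{564265}{\frac{1}{-18 - 507} \left(166 - 951\right)} = \frac{564265}{\frac{1}{-525} \left(-785\right)} = \frac{564265}{\left(- \frac{1}{525}\right) \left(-785\right)} = \frac{564265}{\frac{157}{105}} = 564265 \cdot \frac{105}{157} = \frac{59247825}{157}$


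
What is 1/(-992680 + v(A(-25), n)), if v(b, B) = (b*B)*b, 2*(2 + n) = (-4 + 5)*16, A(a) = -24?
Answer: -1/989224 ≈ -1.0109e-6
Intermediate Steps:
n = 6 (n = -2 + ((-4 + 5)*16)/2 = -2 + (1*16)/2 = -2 + (½)*16 = -2 + 8 = 6)
v(b, B) = B*b² (v(b, B) = (B*b)*b = B*b²)
1/(-992680 + v(A(-25), n)) = 1/(-992680 + 6*(-24)²) = 1/(-992680 + 6*576) = 1/(-992680 + 3456) = 1/(-989224) = -1/989224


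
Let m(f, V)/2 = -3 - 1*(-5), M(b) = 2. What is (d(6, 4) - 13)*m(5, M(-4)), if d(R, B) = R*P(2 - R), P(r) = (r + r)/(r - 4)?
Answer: -28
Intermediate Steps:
P(r) = 2*r/(-4 + r) (P(r) = (2*r)/(-4 + r) = 2*r/(-4 + r))
d(R, B) = 2*R*(2 - R)/(-2 - R) (d(R, B) = R*(2*(2 - R)/(-4 + (2 - R))) = R*(2*(2 - R)/(-2 - R)) = 2*R*(2 - R)/(-2 - R))
m(f, V) = 4 (m(f, V) = 2*(-3 - 1*(-5)) = 2*(-3 + 5) = 2*2 = 4)
(d(6, 4) - 13)*m(5, M(-4)) = (2*6*(-2 + 6)/(2 + 6) - 13)*4 = (2*6*4/8 - 13)*4 = (2*6*(1/8)*4 - 13)*4 = (6 - 13)*4 = -7*4 = -28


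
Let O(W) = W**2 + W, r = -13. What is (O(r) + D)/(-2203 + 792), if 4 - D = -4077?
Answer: -4237/1411 ≈ -3.0028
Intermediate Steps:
D = 4081 (D = 4 - 1*(-4077) = 4 + 4077 = 4081)
O(W) = W + W**2
(O(r) + D)/(-2203 + 792) = (-13*(1 - 13) + 4081)/(-2203 + 792) = (-13*(-12) + 4081)/(-1411) = (156 + 4081)*(-1/1411) = 4237*(-1/1411) = -4237/1411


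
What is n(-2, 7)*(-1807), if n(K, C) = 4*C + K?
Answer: -46982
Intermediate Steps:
n(K, C) = K + 4*C
n(-2, 7)*(-1807) = (-2 + 4*7)*(-1807) = (-2 + 28)*(-1807) = 26*(-1807) = -46982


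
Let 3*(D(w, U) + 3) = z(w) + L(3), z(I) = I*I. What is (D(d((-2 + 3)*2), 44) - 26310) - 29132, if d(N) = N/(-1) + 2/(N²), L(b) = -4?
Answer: -665347/12 ≈ -55446.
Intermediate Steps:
z(I) = I²
d(N) = -N + 2/N² (d(N) = N*(-1) + 2/N² = -N + 2/N²)
D(w, U) = -13/3 + w²/3 (D(w, U) = -3 + (w² - 4)/3 = -3 + (-4 + w²)/3 = -3 + (-4/3 + w²/3) = -13/3 + w²/3)
(D(d((-2 + 3)*2), 44) - 26310) - 29132 = ((-13/3 + (-(-2 + 3)*2 + 2/((-2 + 3)*2)²)²/3) - 26310) - 29132 = ((-13/3 + (-2 + 2/(1*2)²)²/3) - 26310) - 29132 = ((-13/3 + (-1*2 + 2/2²)²/3) - 26310) - 29132 = ((-13/3 + (-2 + 2*(¼))²/3) - 26310) - 29132 = ((-13/3 + (-2 + ½)²/3) - 26310) - 29132 = ((-13/3 + (-3/2)²/3) - 26310) - 29132 = ((-13/3 + (⅓)*(9/4)) - 26310) - 29132 = ((-13/3 + ¾) - 26310) - 29132 = (-43/12 - 26310) - 29132 = -315763/12 - 29132 = -665347/12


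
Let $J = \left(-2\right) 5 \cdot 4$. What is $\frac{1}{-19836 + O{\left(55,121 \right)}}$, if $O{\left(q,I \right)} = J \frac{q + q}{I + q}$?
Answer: $- \frac{1}{19861} \approx -5.035 \cdot 10^{-5}$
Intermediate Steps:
$J = -40$ ($J = \left(-10\right) 4 = -40$)
$O{\left(q,I \right)} = - \frac{80 q}{I + q}$ ($O{\left(q,I \right)} = - 40 \frac{q + q}{I + q} = - 40 \frac{2 q}{I + q} = - \frac{80 q}{I + q}$)
$\frac{1}{-19836 + O{\left(55,121 \right)}} = \frac{1}{-19836 - \frac{4400}{121 + 55}} = \frac{1}{-19836 - \frac{4400}{176}} = \frac{1}{-19836 - 4400 \cdot \frac{1}{176}} = \frac{1}{-19836 - 25} = \frac{1}{-19861} = - \frac{1}{19861}$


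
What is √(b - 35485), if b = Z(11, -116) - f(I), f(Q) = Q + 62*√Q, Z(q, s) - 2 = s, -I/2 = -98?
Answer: 11*I*√303 ≈ 191.48*I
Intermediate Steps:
I = 196 (I = -2*(-98) = 196)
Z(q, s) = 2 + s
b = -1178 (b = (2 - 116) - (196 + 62*√196) = -114 - (196 + 62*14) = -114 - (196 + 868) = -114 - 1*1064 = -114 - 1064 = -1178)
√(b - 35485) = √(-1178 - 35485) = √(-36663) = 11*I*√303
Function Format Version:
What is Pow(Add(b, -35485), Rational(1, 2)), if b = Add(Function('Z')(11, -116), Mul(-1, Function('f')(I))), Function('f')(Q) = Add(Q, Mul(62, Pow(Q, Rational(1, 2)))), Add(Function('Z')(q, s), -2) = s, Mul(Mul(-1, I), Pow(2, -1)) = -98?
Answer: Mul(11, I, Pow(303, Rational(1, 2))) ≈ Mul(191.48, I)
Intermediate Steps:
I = 196 (I = Mul(-2, -98) = 196)
Function('Z')(q, s) = Add(2, s)
b = -1178 (b = Add(Add(2, -116), Mul(-1, Add(196, Mul(62, Pow(196, Rational(1, 2)))))) = Add(-114, Mul(-1, Add(196, Mul(62, 14)))) = Add(-114, Mul(-1, Add(196, 868))) = Add(-114, Mul(-1, 1064)) = Add(-114, -1064) = -1178)
Pow(Add(b, -35485), Rational(1, 2)) = Pow(Add(-1178, -35485), Rational(1, 2)) = Pow(-36663, Rational(1, 2)) = Mul(11, I, Pow(303, Rational(1, 2)))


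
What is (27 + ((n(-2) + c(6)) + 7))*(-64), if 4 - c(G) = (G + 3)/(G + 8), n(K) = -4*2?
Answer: -13152/7 ≈ -1878.9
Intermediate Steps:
n(K) = -8
c(G) = 4 - (3 + G)/(8 + G) (c(G) = 4 - (G + 3)/(G + 8) = 4 - (3 + G)/(8 + G))
(27 + ((n(-2) + c(6)) + 7))*(-64) = (27 + ((-8 + (29 + 3*6)/(8 + 6)) + 7))*(-64) = (27 + ((-8 + (29 + 18)/14) + 7))*(-64) = (27 + ((-8 + (1/14)*47) + 7))*(-64) = (27 + ((-8 + 47/14) + 7))*(-64) = (27 + (-65/14 + 7))*(-64) = (27 + 33/14)*(-64) = (411/14)*(-64) = -13152/7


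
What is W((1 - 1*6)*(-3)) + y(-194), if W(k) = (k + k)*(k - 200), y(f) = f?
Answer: -5744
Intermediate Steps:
W(k) = 2*k*(-200 + k) (W(k) = (2*k)*(-200 + k) = 2*k*(-200 + k))
W((1 - 1*6)*(-3)) + y(-194) = 2*((1 - 1*6)*(-3))*(-200 + (1 - 1*6)*(-3)) - 194 = 2*((1 - 6)*(-3))*(-200 + (1 - 6)*(-3)) - 194 = 2*(-5*(-3))*(-200 - 5*(-3)) - 194 = 2*15*(-200 + 15) - 194 = 2*15*(-185) - 194 = -5550 - 194 = -5744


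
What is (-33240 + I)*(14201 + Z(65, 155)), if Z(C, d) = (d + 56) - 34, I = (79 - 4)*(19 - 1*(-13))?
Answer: -443417520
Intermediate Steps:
I = 2400 (I = 75*(19 + 13) = 75*32 = 2400)
Z(C, d) = 22 + d (Z(C, d) = (56 + d) - 34 = 22 + d)
(-33240 + I)*(14201 + Z(65, 155)) = (-33240 + 2400)*(14201 + (22 + 155)) = -30840*(14201 + 177) = -30840*14378 = -443417520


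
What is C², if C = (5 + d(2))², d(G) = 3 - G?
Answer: 1296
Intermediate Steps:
C = 36 (C = (5 + (3 - 1*2))² = (5 + (3 - 2))² = (5 + 1)² = 6² = 36)
C² = 36² = 1296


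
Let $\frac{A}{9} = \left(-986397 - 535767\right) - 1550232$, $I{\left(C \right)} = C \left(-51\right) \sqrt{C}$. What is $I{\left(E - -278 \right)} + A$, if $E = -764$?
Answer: $-27651564 + 223074 i \sqrt{6} \approx -2.7652 \cdot 10^{7} + 5.4642 \cdot 10^{5} i$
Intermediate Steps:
$I{\left(C \right)} = - 51 C^{\frac{3}{2}}$ ($I{\left(C \right)} = - 51 C \sqrt{C} = - 51 C^{\frac{3}{2}}$)
$A = -27651564$ ($A = 9 \left(\left(-986397 - 535767\right) - 1550232\right) = 9 \left(-1522164 - 1550232\right) = 9 \left(-3072396\right) = -27651564$)
$I{\left(E - -278 \right)} + A = - 51 \left(-764 - -278\right)^{\frac{3}{2}} - 27651564 = - 51 \left(-764 + 278\right)^{\frac{3}{2}} - 27651564 = - 51 \left(-486\right)^{\frac{3}{2}} - 27651564 = - 51 \left(- 4374 i \sqrt{6}\right) - 27651564 = 223074 i \sqrt{6} - 27651564 = -27651564 + 223074 i \sqrt{6}$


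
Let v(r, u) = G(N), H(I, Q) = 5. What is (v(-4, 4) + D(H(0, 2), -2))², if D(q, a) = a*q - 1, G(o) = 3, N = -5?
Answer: 64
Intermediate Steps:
v(r, u) = 3
D(q, a) = -1 + a*q
(v(-4, 4) + D(H(0, 2), -2))² = (3 + (-1 - 2*5))² = (3 + (-1 - 10))² = (3 - 11)² = (-8)² = 64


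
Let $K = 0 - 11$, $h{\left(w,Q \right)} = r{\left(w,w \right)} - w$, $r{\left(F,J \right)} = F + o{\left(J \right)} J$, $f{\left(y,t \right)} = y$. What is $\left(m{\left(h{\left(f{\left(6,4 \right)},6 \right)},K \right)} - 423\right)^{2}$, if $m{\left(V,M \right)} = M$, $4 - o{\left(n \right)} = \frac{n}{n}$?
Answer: $188356$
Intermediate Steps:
$o{\left(n \right)} = 3$ ($o{\left(n \right)} = 4 - \frac{n}{n} = 4 - 1 = 3$)
$r{\left(F,J \right)} = F + 3 J$
$h{\left(w,Q \right)} = 3 w$ ($h{\left(w,Q \right)} = \left(w + 3 w\right) - w = 4 w - w = 3 w$)
$K = -11$
$\left(m{\left(h{\left(f{\left(6,4 \right)},6 \right)},K \right)} - 423\right)^{2} = \left(-11 - 423\right)^{2} = \left(-434\right)^{2} = 188356$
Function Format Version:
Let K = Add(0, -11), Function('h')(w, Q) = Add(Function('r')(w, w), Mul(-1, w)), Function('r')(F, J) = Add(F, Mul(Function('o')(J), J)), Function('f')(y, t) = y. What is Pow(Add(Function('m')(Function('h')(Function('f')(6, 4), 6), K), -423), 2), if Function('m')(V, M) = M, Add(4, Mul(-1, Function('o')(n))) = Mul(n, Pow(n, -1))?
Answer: 188356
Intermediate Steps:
Function('o')(n) = 3 (Function('o')(n) = Add(4, Mul(-1, Mul(n, Pow(n, -1)))) = Add(4, Mul(-1, 1)) = Add(4, -1) = 3)
Function('r')(F, J) = Add(F, Mul(3, J))
Function('h')(w, Q) = Mul(3, w) (Function('h')(w, Q) = Add(Add(w, Mul(3, w)), Mul(-1, w)) = Add(Mul(4, w), Mul(-1, w)) = Mul(3, w))
K = -11
Pow(Add(Function('m')(Function('h')(Function('f')(6, 4), 6), K), -423), 2) = Pow(Add(-11, -423), 2) = Pow(-434, 2) = 188356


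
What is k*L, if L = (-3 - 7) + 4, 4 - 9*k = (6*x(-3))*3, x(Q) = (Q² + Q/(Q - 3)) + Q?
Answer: 226/3 ≈ 75.333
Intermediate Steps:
x(Q) = Q + Q² + Q/(-3 + Q) (x(Q) = (Q² + Q/(-3 + Q)) + Q = Q + Q² + Q/(-3 + Q))
k = -113/9 (k = 4/9 - 6*(-3*(-2 + (-3)² - 2*(-3))/(-3 - 3))*3/9 = 4/9 - 6*(-3*(-2 + 9 + 6)/(-6))*3/9 = 4/9 - 6*(-3*(-⅙)*13)*3/9 = 4/9 - 6*(13/2)*3/9 = 4/9 - 13*3/3 = 4/9 - ⅑*117 = 4/9 - 13 = -113/9 ≈ -12.556)
L = -6 (L = -10 + 4 = -6)
k*L = -113/9*(-6) = 226/3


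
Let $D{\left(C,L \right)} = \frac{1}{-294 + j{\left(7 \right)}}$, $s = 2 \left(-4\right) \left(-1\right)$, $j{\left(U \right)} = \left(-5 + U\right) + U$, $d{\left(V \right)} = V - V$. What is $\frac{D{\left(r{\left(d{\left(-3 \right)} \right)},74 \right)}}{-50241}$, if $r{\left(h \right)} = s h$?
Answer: $\frac{1}{14318685} \approx 6.9839 \cdot 10^{-8}$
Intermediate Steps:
$d{\left(V \right)} = 0$
$j{\left(U \right)} = -5 + 2 U$
$s = 8$ ($s = \left(-8\right) \left(-1\right) = 8$)
$r{\left(h \right)} = 8 h$
$D{\left(C,L \right)} = - \frac{1}{285}$ ($D{\left(C,L \right)} = \frac{1}{-294 + \left(-5 + 2 \cdot 7\right)} = \frac{1}{-294 + \left(-5 + 14\right)} = \frac{1}{-294 + 9} = \frac{1}{-285} = - \frac{1}{285}$)
$\frac{D{\left(r{\left(d{\left(-3 \right)} \right)},74 \right)}}{-50241} = - \frac{1}{285 \left(-50241\right)} = \left(- \frac{1}{285}\right) \left(- \frac{1}{50241}\right) = \frac{1}{14318685}$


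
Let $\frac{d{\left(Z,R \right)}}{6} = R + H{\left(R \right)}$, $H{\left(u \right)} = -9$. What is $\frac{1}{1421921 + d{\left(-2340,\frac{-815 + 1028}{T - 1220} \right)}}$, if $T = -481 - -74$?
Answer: $\frac{1627}{2313376331} \approx 7.033 \cdot 10^{-7}$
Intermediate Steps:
$T = -407$ ($T = -481 + 74 = -407$)
$d{\left(Z,R \right)} = -54 + 6 R$ ($d{\left(Z,R \right)} = 6 \left(R - 9\right) = 6 \left(-9 + R\right) = -54 + 6 R$)
$\frac{1}{1421921 + d{\left(-2340,\frac{-815 + 1028}{T - 1220} \right)}} = \frac{1}{1421921 - \left(54 - 6 \frac{-815 + 1028}{-407 - 1220}\right)} = \frac{1}{1421921 - \left(54 - 6 \frac{213}{-1627}\right)} = \frac{1}{1421921 - \left(54 - 6 \cdot 213 \left(- \frac{1}{1627}\right)\right)} = \frac{1}{1421921 + \left(-54 + 6 \left(- \frac{213}{1627}\right)\right)} = \frac{1}{1421921 - \frac{89136}{1627}} = \frac{1}{\frac{2313376331}{1627}} = \frac{1627}{2313376331}$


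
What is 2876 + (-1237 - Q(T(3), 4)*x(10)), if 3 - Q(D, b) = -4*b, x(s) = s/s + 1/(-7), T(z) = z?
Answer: 11359/7 ≈ 1622.7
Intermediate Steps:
x(s) = 6/7 (x(s) = 1 + 1*(-1/7) = 1 - 1/7 = 6/7)
Q(D, b) = 3 + 4*b (Q(D, b) = 3 - (-4)*b = 3 + 4*b)
2876 + (-1237 - Q(T(3), 4)*x(10)) = 2876 + (-1237 - (3 + 4*4)*6/7) = 2876 + (-1237 - (3 + 16)*6/7) = 2876 + (-1237 - 19*6/7) = 2876 + (-1237 - 1*114/7) = 2876 + (-1237 - 114/7) = 2876 - 8773/7 = 11359/7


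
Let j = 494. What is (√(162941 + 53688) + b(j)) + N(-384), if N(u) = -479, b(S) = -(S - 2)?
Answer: -971 + 7*√4421 ≈ -505.57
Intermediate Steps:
b(S) = 2 - S (b(S) = -(-2 + S) = 2 - S)
(√(162941 + 53688) + b(j)) + N(-384) = (√(162941 + 53688) + (2 - 1*494)) - 479 = (√216629 + (2 - 494)) - 479 = (7*√4421 - 492) - 479 = (-492 + 7*√4421) - 479 = -971 + 7*√4421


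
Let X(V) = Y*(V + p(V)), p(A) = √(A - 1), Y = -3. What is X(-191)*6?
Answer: 3438 - 144*I*√3 ≈ 3438.0 - 249.42*I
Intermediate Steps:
p(A) = √(-1 + A)
X(V) = -3*V - 3*√(-1 + V) (X(V) = -3*(V + √(-1 + V)) = -3*V - 3*√(-1 + V))
X(-191)*6 = (-3*(-191) - 3*√(-1 - 191))*6 = (573 - 24*I*√3)*6 = 3438 - 144*I*√3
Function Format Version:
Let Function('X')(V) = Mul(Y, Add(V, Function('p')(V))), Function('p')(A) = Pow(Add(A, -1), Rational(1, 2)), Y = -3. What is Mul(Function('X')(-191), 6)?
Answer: Add(3438, Mul(-144, I, Pow(3, Rational(1, 2)))) ≈ Add(3438.0, Mul(-249.42, I))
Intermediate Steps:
Function('p')(A) = Pow(Add(-1, A), Rational(1, 2))
Function('X')(V) = Add(Mul(-3, V), Mul(-3, Pow(Add(-1, V), Rational(1, 2)))) (Function('X')(V) = Mul(-3, Add(V, Pow(Add(-1, V), Rational(1, 2)))) = Add(Mul(-3, V), Mul(-3, Pow(Add(-1, V), Rational(1, 2)))))
Mul(Function('X')(-191), 6) = Mul(Add(Mul(-3, -191), Mul(-3, Pow(Add(-1, -191), Rational(1, 2)))), 6) = Mul(Add(573, Mul(-3, Pow(-192, Rational(1, 2)))), 6) = Mul(Add(573, Mul(-3, Mul(8, I, Pow(3, Rational(1, 2))))), 6) = Mul(Add(573, Mul(-24, I, Pow(3, Rational(1, 2)))), 6) = Add(3438, Mul(-144, I, Pow(3, Rational(1, 2))))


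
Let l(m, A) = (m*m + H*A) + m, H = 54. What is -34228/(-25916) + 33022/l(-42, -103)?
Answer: -90545329/12439680 ≈ -7.2787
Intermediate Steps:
l(m, A) = m + m**2 + 54*A (l(m, A) = (m*m + 54*A) + m = (m**2 + 54*A) + m = m + m**2 + 54*A)
-34228/(-25916) + 33022/l(-42, -103) = -34228/(-25916) + 33022/(-42 + (-42)**2 + 54*(-103)) = -34228*(-1/25916) + 33022/(-42 + 1764 - 5562) = 8557/6479 + 33022/(-3840) = 8557/6479 + 33022*(-1/3840) = 8557/6479 - 16511/1920 = -90545329/12439680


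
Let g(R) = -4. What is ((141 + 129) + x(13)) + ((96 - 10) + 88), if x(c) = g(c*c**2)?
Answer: 440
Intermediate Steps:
x(c) = -4
((141 + 129) + x(13)) + ((96 - 10) + 88) = ((141 + 129) - 4) + ((96 - 10) + 88) = (270 - 4) + (86 + 88) = 266 + 174 = 440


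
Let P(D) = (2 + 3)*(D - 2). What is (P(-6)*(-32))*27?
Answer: 34560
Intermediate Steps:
P(D) = -10 + 5*D (P(D) = 5*(-2 + D) = -10 + 5*D)
(P(-6)*(-32))*27 = ((-10 + 5*(-6))*(-32))*27 = ((-10 - 30)*(-32))*27 = -40*(-32)*27 = 1280*27 = 34560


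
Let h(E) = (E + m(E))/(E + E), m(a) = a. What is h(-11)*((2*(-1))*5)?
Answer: -10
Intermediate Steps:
h(E) = 1 (h(E) = (E + E)/(E + E) = (2*E)/((2*E)) = (2*E)*(1/(2*E)) = 1)
h(-11)*((2*(-1))*5) = 1*((2*(-1))*5) = 1*(-2*5) = 1*(-10) = -10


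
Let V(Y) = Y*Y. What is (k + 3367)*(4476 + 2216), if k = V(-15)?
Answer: 24037664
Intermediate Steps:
V(Y) = Y²
k = 225 (k = (-15)² = 225)
(k + 3367)*(4476 + 2216) = (225 + 3367)*(4476 + 2216) = 3592*6692 = 24037664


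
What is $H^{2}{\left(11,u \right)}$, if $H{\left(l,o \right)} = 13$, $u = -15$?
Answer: $169$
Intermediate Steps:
$H^{2}{\left(11,u \right)} = 13^{2} = 169$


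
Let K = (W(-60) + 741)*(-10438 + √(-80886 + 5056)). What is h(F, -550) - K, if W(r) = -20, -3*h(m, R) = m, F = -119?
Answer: 22577513/3 - 721*I*√75830 ≈ 7.5258e+6 - 1.9854e+5*I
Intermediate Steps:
h(m, R) = -m/3
K = -7525798 + 721*I*√75830 (K = (-20 + 741)*(-10438 + √(-80886 + 5056)) = 721*(-10438 + √(-75830)) = 721*(-10438 + I*√75830) = -7525798 + 721*I*√75830 ≈ -7.5258e+6 + 1.9854e+5*I)
h(F, -550) - K = -⅓*(-119) - (-7525798 + 721*I*√75830) = 119/3 + (7525798 - 721*I*√75830) = 22577513/3 - 721*I*√75830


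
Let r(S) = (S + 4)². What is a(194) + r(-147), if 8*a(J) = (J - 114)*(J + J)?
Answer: 24329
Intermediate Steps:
r(S) = (4 + S)²
a(J) = J*(-114 + J)/4 (a(J) = ((J - 114)*(J + J))/8 = ((-114 + J)*(2*J))/8 = (2*J*(-114 + J))/8 = J*(-114 + J)/4)
a(194) + r(-147) = (¼)*194*(-114 + 194) + (4 - 147)² = (¼)*194*80 + (-143)² = 3880 + 20449 = 24329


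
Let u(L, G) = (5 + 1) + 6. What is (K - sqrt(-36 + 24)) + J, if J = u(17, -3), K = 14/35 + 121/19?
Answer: 1783/95 - 2*I*sqrt(3) ≈ 18.768 - 3.4641*I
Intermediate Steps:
u(L, G) = 12 (u(L, G) = 6 + 6 = 12)
K = 643/95 (K = 14*(1/35) + 121*(1/19) = 2/5 + 121/19 = 643/95 ≈ 6.7684)
J = 12
(K - sqrt(-36 + 24)) + J = (643/95 - sqrt(-36 + 24)) + 12 = (643/95 - sqrt(-12)) + 12 = (643/95 - 2*I*sqrt(3)) + 12 = 1783/95 - 2*I*sqrt(3)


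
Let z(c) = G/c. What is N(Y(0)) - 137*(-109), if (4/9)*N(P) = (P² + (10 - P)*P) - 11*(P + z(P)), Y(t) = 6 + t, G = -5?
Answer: 119521/8 ≈ 14940.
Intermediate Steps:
z(c) = -5/c
N(P) = -99*P/4 + 9*P²/4 + 495/(4*P) + 9*P*(10 - P)/4 (N(P) = 9*((P² + (10 - P)*P) - 11*(P - 5/P))/4 = 9*((P² + P*(10 - P)) + (-11*P + 55/P))/4 = 9*(P² - 11*P + 55/P + P*(10 - P))/4 = -99*P/4 + 9*P²/4 + 495/(4*P) + 9*P*(10 - P)/4)
N(Y(0)) - 137*(-109) = 9*(55 - (6 + 0)²)/(4*(6 + 0)) - 137*(-109) = (9/4)*(55 - 1*6²)/6 + 14933 = (9/4)*(⅙)*(55 - 1*36) + 14933 = (9/4)*(⅙)*(55 - 36) + 14933 = (9/4)*(⅙)*19 + 14933 = 57/8 + 14933 = 119521/8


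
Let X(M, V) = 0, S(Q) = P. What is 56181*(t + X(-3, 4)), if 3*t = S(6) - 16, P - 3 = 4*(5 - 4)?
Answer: -168543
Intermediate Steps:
P = 7 (P = 3 + 4*(5 - 4) = 3 + 4*1 = 3 + 4 = 7)
S(Q) = 7
t = -3 (t = (7 - 16)/3 = (⅓)*(-9) = -3)
56181*(t + X(-3, 4)) = 56181*(-3 + 0) = 56181*(-3) = -168543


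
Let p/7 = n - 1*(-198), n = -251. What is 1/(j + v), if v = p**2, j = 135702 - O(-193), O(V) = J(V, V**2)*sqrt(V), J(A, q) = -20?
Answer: 273343/74716472849 - 20*I*sqrt(193)/74716472849 ≈ 3.6584e-6 - 3.7187e-9*I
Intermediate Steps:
O(V) = -20*sqrt(V)
p = -371 (p = 7*(-251 - 1*(-198)) = 7*(-251 + 198) = 7*(-53) = -371)
j = 135702 + 20*I*sqrt(193) (j = 135702 - (-20)*sqrt(-193) = 135702 - (-20)*I*sqrt(193) = 135702 + 20*I*sqrt(193) ≈ 1.357e+5 + 277.85*I)
v = 137641 (v = (-371)**2 = 137641)
1/(j + v) = 1/((135702 + 20*I*sqrt(193)) + 137641) = 1/(273343 + 20*I*sqrt(193))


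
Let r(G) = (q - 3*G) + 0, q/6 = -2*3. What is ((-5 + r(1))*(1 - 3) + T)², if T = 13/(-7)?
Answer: 363609/49 ≈ 7420.6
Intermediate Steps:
T = -13/7 (T = 13*(-⅐) = -13/7 ≈ -1.8571)
q = -36 (q = 6*(-2*3) = 6*(-6) = -36)
r(G) = -36 - 3*G (r(G) = (-36 - 3*G) + 0 = -36 - 3*G)
((-5 + r(1))*(1 - 3) + T)² = ((-5 + (-36 - 3*1))*(1 - 3) - 13/7)² = ((-5 + (-36 - 3))*(-2) - 13/7)² = ((-5 - 39)*(-2) - 13/7)² = (-44*(-2) - 13/7)² = (88 - 13/7)² = (603/7)² = 363609/49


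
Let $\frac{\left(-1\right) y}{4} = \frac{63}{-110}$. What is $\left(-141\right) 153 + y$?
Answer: $- \frac{1186389}{55} \approx -21571.0$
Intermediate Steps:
$y = \frac{126}{55}$ ($y = - 4 \frac{63}{-110} = - 4 \cdot 63 \left(- \frac{1}{110}\right) = \left(-4\right) \left(- \frac{63}{110}\right) = \frac{126}{55} \approx 2.2909$)
$\left(-141\right) 153 + y = \left(-141\right) 153 + \frac{126}{55} = -21573 + \frac{126}{55} = - \frac{1186389}{55}$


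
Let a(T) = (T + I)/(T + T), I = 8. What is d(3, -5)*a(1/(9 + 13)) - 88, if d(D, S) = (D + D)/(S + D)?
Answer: -707/2 ≈ -353.50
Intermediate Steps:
a(T) = (8 + T)/(2*T) (a(T) = (T + 8)/(T + T) = (8 + T)/((2*T)) = (8 + T)*(1/(2*T)) = (8 + T)/(2*T))
d(D, S) = 2*D/(D + S) (d(D, S) = (2*D)/(D + S) = 2*D/(D + S))
d(3, -5)*a(1/(9 + 13)) - 88 = (2*3/(3 - 5))*((8 + 1/(9 + 13))/(2*(1/(9 + 13)))) - 88 = (2*3/(-2))*((8 + 1/22)/(2*(1/22))) - 88 = (2*3*(-½))*((8 + 1/22)/(2*(1/22))) - 88 = -3*22*177/(2*22) - 88 = -3*177/2 - 88 = -531/2 - 88 = -707/2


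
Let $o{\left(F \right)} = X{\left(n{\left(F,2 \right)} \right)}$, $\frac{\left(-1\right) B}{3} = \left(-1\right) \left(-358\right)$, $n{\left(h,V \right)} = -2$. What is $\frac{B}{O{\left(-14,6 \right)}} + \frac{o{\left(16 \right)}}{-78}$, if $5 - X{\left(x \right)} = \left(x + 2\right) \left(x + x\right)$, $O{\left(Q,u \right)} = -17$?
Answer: $\frac{83687}{1326} \approx 63.112$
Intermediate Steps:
$B = -1074$ ($B = - 3 \left(\left(-1\right) \left(-358\right)\right) = \left(-3\right) 358 = -1074$)
$X{\left(x \right)} = 5 - 2 x \left(2 + x\right)$ ($X{\left(x \right)} = 5 - \left(x + 2\right) \left(x + x\right) = 5 - \left(2 + x\right) 2 x = 5 - 2 x \left(2 + x\right)$)
$o{\left(F \right)} = 5$ ($o{\left(F \right)} = 5 - -8 - 2 \left(-2\right)^{2} = 5 + 8 - 8 = 5$)
$\frac{B}{O{\left(-14,6 \right)}} + \frac{o{\left(16 \right)}}{-78} = - \frac{1074}{-17} + \frac{5}{-78} = \left(-1074\right) \left(- \frac{1}{17}\right) + 5 \left(- \frac{1}{78}\right) = \frac{1074}{17} - \frac{5}{78} = \frac{83687}{1326}$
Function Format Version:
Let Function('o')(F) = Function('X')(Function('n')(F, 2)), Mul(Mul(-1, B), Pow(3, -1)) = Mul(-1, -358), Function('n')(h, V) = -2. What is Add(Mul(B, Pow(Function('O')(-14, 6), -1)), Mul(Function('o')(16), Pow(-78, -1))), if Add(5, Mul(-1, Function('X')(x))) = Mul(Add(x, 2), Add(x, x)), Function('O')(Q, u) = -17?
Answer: Rational(83687, 1326) ≈ 63.112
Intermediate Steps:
B = -1074 (B = Mul(-3, Mul(-1, -358)) = Mul(-3, 358) = -1074)
Function('X')(x) = Add(5, Mul(-2, x, Add(2, x))) (Function('X')(x) = Add(5, Mul(-1, Mul(Add(x, 2), Add(x, x)))) = Add(5, Mul(-1, Mul(Add(2, x), Mul(2, x)))) = Add(5, Mul(-1, Mul(2, x, Add(2, x)))) = Add(5, Mul(-2, x, Add(2, x))))
Function('o')(F) = 5 (Function('o')(F) = Add(5, Mul(-4, -2), Mul(-2, Pow(-2, 2))) = Add(5, 8, Mul(-2, 4)) = Add(5, 8, -8) = 5)
Add(Mul(B, Pow(Function('O')(-14, 6), -1)), Mul(Function('o')(16), Pow(-78, -1))) = Add(Mul(-1074, Pow(-17, -1)), Mul(5, Pow(-78, -1))) = Add(Mul(-1074, Rational(-1, 17)), Mul(5, Rational(-1, 78))) = Add(Rational(1074, 17), Rational(-5, 78)) = Rational(83687, 1326)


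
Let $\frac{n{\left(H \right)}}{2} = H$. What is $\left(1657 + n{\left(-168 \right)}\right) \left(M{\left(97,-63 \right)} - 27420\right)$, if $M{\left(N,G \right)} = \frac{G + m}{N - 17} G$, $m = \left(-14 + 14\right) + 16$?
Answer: $- \frac{2893834119}{80} \approx -3.6173 \cdot 10^{7}$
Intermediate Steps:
$m = 16$ ($m = 0 + 16 = 16$)
$M{\left(N,G \right)} = \frac{G \left(16 + G\right)}{-17 + N}$ ($M{\left(N,G \right)} = \frac{G + 16}{N - 17} G = \frac{16 + G}{-17 + N} G = \frac{G \left(16 + G\right)}{-17 + N}$)
$n{\left(H \right)} = 2 H$
$\left(1657 + n{\left(-168 \right)}\right) \left(M{\left(97,-63 \right)} - 27420\right) = \left(1657 + 2 \left(-168\right)\right) \left(- \frac{63 \left(16 - 63\right)}{-17 + 97} - 27420\right) = \left(1657 - 336\right) \left(\left(-63\right) \frac{1}{80} \left(-47\right) - 27420\right) = 1321 \left(\left(-63\right) \frac{1}{80} \left(-47\right) - 27420\right) = 1321 \left(\frac{2961}{80} - 27420\right) = 1321 \left(- \frac{2190639}{80}\right) = - \frac{2893834119}{80}$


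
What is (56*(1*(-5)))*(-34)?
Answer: 9520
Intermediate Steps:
(56*(1*(-5)))*(-34) = (56*(-5))*(-34) = -280*(-34) = 9520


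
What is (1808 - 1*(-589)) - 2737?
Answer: -340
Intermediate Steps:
(1808 - 1*(-589)) - 2737 = (1808 + 589) - 2737 = 2397 - 2737 = -340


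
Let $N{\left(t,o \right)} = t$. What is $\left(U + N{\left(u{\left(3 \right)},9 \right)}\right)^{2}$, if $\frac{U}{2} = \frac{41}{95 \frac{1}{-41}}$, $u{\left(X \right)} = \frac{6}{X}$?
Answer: $\frac{10061584}{9025} \approx 1114.9$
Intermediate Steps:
$U = - \frac{3362}{95}$ ($U = 2 \frac{41}{95 \frac{1}{-41}} = 2 \frac{41}{95 \left(- \frac{1}{41}\right)} = 2 \frac{41}{- \frac{95}{41}} = 2 \cdot 41 \left(- \frac{41}{95}\right) = 2 \left(- \frac{1681}{95}\right) = - \frac{3362}{95} \approx -35.389$)
$\left(U + N{\left(u{\left(3 \right)},9 \right)}\right)^{2} = \left(- \frac{3362}{95} + \frac{6}{3}\right)^{2} = \left(- \frac{3362}{95} + 6 \cdot \frac{1}{3}\right)^{2} = \left(- \frac{3362}{95} + 2\right)^{2} = \left(- \frac{3172}{95}\right)^{2} = \frac{10061584}{9025}$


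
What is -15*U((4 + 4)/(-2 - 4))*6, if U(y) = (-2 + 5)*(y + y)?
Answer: 720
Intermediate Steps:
U(y) = 6*y (U(y) = 3*(2*y) = 6*y)
-15*U((4 + 4)/(-2 - 4))*6 = -90*(4 + 4)/(-2 - 4)*6 = -90*8/(-6)*6 = -90*8*(-1/6)*6 = -90*(-4)/3*6 = -15*(-8)*6 = 120*6 = 720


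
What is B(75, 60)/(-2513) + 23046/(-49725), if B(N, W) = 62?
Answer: -20332516/41652975 ≈ -0.48814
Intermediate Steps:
B(75, 60)/(-2513) + 23046/(-49725) = 62/(-2513) + 23046/(-49725) = 62*(-1/2513) + 23046*(-1/49725) = -62/2513 - 7682/16575 = -20332516/41652975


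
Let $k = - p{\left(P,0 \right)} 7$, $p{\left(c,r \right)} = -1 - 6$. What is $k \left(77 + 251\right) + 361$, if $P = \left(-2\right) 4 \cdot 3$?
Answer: $16433$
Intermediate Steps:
$P = -24$ ($P = \left(-8\right) 3 = -24$)
$p{\left(c,r \right)} = -7$ ($p{\left(c,r \right)} = -1 - 6 = -7$)
$k = 49$ ($k = - \left(-7\right) 7 = \left(-1\right) \left(-49\right) = 49$)
$k \left(77 + 251\right) + 361 = 49 \left(77 + 251\right) + 361 = 49 \cdot 328 + 361 = 16072 + 361 = 16433$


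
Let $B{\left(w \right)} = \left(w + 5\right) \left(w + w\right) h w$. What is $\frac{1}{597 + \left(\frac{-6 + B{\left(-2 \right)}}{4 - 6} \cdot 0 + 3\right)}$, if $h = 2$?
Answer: $\frac{1}{600} \approx 0.0016667$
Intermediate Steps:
$B{\left(w \right)} = 4 w^{2} \left(5 + w\right)$ ($B{\left(w \right)} = \left(w + 5\right) \left(w + w\right) 2 w = \left(5 + w\right) 2 w 2 w = 2 w \left(5 + w\right) 2 w = 4 w \left(5 + w\right) w = 4 w^{2} \left(5 + w\right)$)
$\frac{1}{597 + \left(\frac{-6 + B{\left(-2 \right)}}{4 - 6} \cdot 0 + 3\right)} = \frac{1}{597 + \left(\frac{-6 + 4 \left(-2\right)^{2} \left(5 - 2\right)}{4 - 6} \cdot 0 + 3\right)} = \frac{1}{597 + \left(\frac{-6 + 4 \cdot 4 \cdot 3}{-2} \cdot 0 + 3\right)} = \frac{1}{597 + \left(\left(-6 + 48\right) \left(- \frac{1}{2}\right) 0 + 3\right)} = \frac{1}{597 + \left(42 \left(- \frac{1}{2}\right) 0 + 3\right)} = \frac{1}{597 + \left(\left(-21\right) 0 + 3\right)} = \frac{1}{597 + \left(0 + 3\right)} = \frac{1}{597 + 3} = \frac{1}{600}$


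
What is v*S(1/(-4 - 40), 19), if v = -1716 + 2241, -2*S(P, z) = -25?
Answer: 13125/2 ≈ 6562.5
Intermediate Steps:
S(P, z) = 25/2 (S(P, z) = -½*(-25) = 25/2)
v = 525
v*S(1/(-4 - 40), 19) = 525*(25/2) = 13125/2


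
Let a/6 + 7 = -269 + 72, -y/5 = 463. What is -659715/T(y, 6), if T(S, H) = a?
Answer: 219905/408 ≈ 538.98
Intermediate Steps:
y = -2315 (y = -5*463 = -2315)
a = -1224 (a = -42 + 6*(-269 + 72) = -42 + 6*(-197) = -42 - 1182 = -1224)
T(S, H) = -1224
-659715/T(y, 6) = -659715/(-1224) = -659715*(-1/1224) = 219905/408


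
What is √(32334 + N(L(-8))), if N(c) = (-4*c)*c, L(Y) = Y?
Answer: √32078 ≈ 179.10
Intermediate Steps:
N(c) = -4*c²
√(32334 + N(L(-8))) = √(32334 - 4*(-8)²) = √(32334 - 4*64) = √(32334 - 256) = √32078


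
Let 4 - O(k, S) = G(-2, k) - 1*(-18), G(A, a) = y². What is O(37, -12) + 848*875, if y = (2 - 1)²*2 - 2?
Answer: 741986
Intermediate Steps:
y = 0 (y = 1²*2 - 2 = 1*2 - 2 = 2 - 2 = 0)
G(A, a) = 0 (G(A, a) = 0² = 0)
O(k, S) = -14 (O(k, S) = 4 - (0 - 1*(-18)) = 4 - (0 + 18) = 4 - 1*18 = 4 - 18 = -14)
O(37, -12) + 848*875 = -14 + 848*875 = -14 + 742000 = 741986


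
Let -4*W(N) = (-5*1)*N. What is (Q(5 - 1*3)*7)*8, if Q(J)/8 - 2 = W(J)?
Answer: 2016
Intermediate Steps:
W(N) = 5*N/4 (W(N) = -(-5*1)*N/4 = -(-5)*N/4 = 5*N/4)
Q(J) = 16 + 10*J (Q(J) = 16 + 8*(5*J/4) = 16 + 10*J)
(Q(5 - 1*3)*7)*8 = ((16 + 10*(5 - 1*3))*7)*8 = ((16 + 10*(5 - 3))*7)*8 = ((16 + 10*2)*7)*8 = ((16 + 20)*7)*8 = (36*7)*8 = 252*8 = 2016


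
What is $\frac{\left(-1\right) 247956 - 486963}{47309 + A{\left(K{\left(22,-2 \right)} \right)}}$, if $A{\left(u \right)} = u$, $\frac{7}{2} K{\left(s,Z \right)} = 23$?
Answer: $- \frac{1714811}{110403} \approx -15.532$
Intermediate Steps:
$K{\left(s,Z \right)} = \frac{46}{7}$ ($K{\left(s,Z \right)} = \frac{2}{7} \cdot 23 = \frac{46}{7}$)
$\frac{\left(-1\right) 247956 - 486963}{47309 + A{\left(K{\left(22,-2 \right)} \right)}} = \frac{\left(-1\right) 247956 - 486963}{47309 + \frac{46}{7}} = \frac{-247956 - 486963}{\frac{331209}{7}} = \left(-734919\right) \frac{7}{331209} = - \frac{1714811}{110403}$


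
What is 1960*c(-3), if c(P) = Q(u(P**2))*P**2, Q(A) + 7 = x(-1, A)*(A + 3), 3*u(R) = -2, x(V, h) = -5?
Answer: -329280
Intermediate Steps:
u(R) = -2/3 (u(R) = (1/3)*(-2) = -2/3)
Q(A) = -22 - 5*A (Q(A) = -7 - 5*(A + 3) = -7 - 5*(3 + A) = -7 + (-15 - 5*A) = -22 - 5*A)
c(P) = -56*P**2/3 (c(P) = (-22 - 5*(-2/3))*P**2 = (-22 + 10/3)*P**2 = -56*P**2/3)
1960*c(-3) = 1960*(-56/3*(-3)**2) = 1960*(-56/3*9) = 1960*(-168) = -329280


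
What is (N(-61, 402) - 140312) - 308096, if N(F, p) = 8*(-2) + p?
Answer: -448022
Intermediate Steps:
N(F, p) = -16 + p
(N(-61, 402) - 140312) - 308096 = ((-16 + 402) - 140312) - 308096 = (386 - 140312) - 308096 = -139926 - 308096 = -448022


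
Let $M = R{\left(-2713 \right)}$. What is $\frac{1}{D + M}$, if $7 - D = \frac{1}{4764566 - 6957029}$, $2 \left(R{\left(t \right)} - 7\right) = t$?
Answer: $- \frac{4384926}{5886763153} \approx -0.00074488$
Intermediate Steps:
$R{\left(t \right)} = 7 + \frac{t}{2}$
$D = \frac{15347242}{2192463}$ ($D = 7 - \frac{1}{4764566 - 6957029} = 7 - \frac{1}{-2192463} = 7 - - \frac{1}{2192463} = 7 + \frac{1}{2192463} = \frac{15347242}{2192463} \approx 7.0$)
$M = - \frac{2699}{2}$ ($M = 7 + \frac{1}{2} \left(-2713\right) = 7 - \frac{2713}{2} = - \frac{2699}{2} \approx -1349.5$)
$\frac{1}{D + M} = \frac{1}{\frac{15347242}{2192463} - \frac{2699}{2}} = \frac{1}{- \frac{5886763153}{4384926}} = - \frac{4384926}{5886763153}$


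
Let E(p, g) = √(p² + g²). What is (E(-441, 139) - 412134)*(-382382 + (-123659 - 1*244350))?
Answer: 309261644394 - 750391*√213802 ≈ 3.0891e+11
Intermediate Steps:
E(p, g) = √(g² + p²)
(E(-441, 139) - 412134)*(-382382 + (-123659 - 1*244350)) = (√(139² + (-441)²) - 412134)*(-382382 + (-123659 - 1*244350)) = (√(19321 + 194481) - 412134)*(-382382 + (-123659 - 244350)) = (√213802 - 412134)*(-382382 - 368009) = (-412134 + √213802)*(-750391) = 309261644394 - 750391*√213802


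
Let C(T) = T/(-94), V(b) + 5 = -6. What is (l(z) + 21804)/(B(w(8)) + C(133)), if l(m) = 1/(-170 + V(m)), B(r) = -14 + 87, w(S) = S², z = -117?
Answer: 370973162/1217949 ≈ 304.59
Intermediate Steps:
V(b) = -11 (V(b) = -5 - 6 = -11)
B(r) = 73
l(m) = -1/181 (l(m) = 1/(-170 - 11) = 1/(-181) = -1/181)
C(T) = -T/94 (C(T) = T*(-1/94) = -T/94)
(l(z) + 21804)/(B(w(8)) + C(133)) = (-1/181 + 21804)/(73 - 1/94*133) = 3946523/(181*(73 - 133/94)) = 3946523/(181*(6729/94)) = (3946523/181)*(94/6729) = 370973162/1217949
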